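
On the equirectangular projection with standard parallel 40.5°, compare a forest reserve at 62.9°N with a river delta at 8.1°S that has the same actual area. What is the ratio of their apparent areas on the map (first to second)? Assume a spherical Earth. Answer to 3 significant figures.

With standard parallel φ₀ = 40.5°, the equirectangular projection gives x = Rλ cos φ₀, y = Rφ, so h = 1 and k = cos 40.5° / cos φ.
Areal scale at 62.9°: h·k = 1.000 × 1.669 = 1.669.
Areal scale at 8.1°: h·k = 1.000 × 0.7681 = 0.7681.
Ratio = 1.669/0.7681 ≈ 2.17.

2.17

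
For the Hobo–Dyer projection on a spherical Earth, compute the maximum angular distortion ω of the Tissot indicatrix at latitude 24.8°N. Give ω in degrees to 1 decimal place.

Hobo–Dyer is a cylindrical equal-area projection with standard parallels at ±37.5°. Cylindrical equal-area (φ₀ = 37.5°): h = cos φ / cos 37.5° along meridians, k = cos 37.5° / cos φ along parallels; h·k = 1.
At 24.8°: h = 1.144, k = 0.8740; principal scales a = 1.144, b = 0.8740.
sin(ω/2) = (a − b)/(a + b) = 0.2703/2.018 = 0.1339, so ω = 2 arcsin(0.1339) ≈ 15.4°.

15.4°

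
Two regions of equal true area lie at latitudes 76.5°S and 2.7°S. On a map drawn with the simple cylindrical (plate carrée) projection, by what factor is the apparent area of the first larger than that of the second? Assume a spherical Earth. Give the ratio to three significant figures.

Plate carrée maps x = Rλ, y = Rφ. The meridian scale is h = 1 and the parallel scale is k = 1/cos φ = sec φ.
Areal scale at 76.5°: h·k = 1.000 × 4.284 = 4.284.
Areal scale at 2.7°: h·k = 1.000 × 1.001 = 1.001.
Ratio = 4.284/1.001 ≈ 4.28.

4.28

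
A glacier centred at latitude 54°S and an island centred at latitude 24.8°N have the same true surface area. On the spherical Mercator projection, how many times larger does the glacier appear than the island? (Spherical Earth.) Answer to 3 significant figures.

Mercator is conformal with k = sec φ, so areal scale = k² = sec²φ.
At 54°: sec²(54°) = 1/0.5878² = 2.894.
At 24.8°: sec²(24.8°) = 1/0.9078² = 1.214.
Ratio = 2.894/1.214 = cos²(24.8°)/cos²(54°) ≈ 2.39.

2.39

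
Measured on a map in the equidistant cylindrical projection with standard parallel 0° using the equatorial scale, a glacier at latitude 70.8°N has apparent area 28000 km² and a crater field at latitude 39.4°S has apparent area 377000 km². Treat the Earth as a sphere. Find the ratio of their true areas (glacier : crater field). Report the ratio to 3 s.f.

0.0316

On the plate carrée, areal scale = h·k = 1 × sec φ, so true area = apparent × cos φ.
True area of glacier: 28000 × cos(70.8°) = 28000 × 0.3289 = 9208 km².
True area of crater field: 377000 × cos(39.4°) = 377000 × 0.7727 = 291300 km².
Ratio = 9208 / 291300 ≈ 0.0316.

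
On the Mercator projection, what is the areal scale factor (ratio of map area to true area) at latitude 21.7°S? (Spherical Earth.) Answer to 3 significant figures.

1.16

Mercator is conformal, so the point scale is isotropic: h = k = sec φ = 1/cos φ.
Areal scale = k² = sec²φ = 1/cos²(21.7°) = 1/0.9291² = 1.158.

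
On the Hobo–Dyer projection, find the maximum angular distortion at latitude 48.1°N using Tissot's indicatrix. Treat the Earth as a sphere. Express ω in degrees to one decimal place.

Hobo–Dyer is a cylindrical equal-area projection with standard parallels at ±37.5°. Cylindrical equal-area (φ₀ = 37.5°): h = cos φ / cos 37.5° along meridians, k = cos 37.5° / cos φ along parallels; h·k = 1.
At 48.1°: h = 0.8418, k = 1.188; principal scales a = 1.188, b = 0.8418.
sin(ω/2) = (a − b)/(a + b) = 0.3462/2.030 = 0.1705, so ω = 2 arcsin(0.1705) ≈ 19.6°.

19.6°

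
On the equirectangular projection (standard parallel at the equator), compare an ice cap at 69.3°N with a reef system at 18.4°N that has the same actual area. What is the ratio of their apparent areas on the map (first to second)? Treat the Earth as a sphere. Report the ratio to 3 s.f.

Plate carrée maps x = Rλ, y = Rφ. The meridian scale is h = 1 and the parallel scale is k = 1/cos φ = sec φ.
Areal scale at 69.3°: h·k = 1.000 × 2.829 = 2.829.
Areal scale at 18.4°: h·k = 1.000 × 1.054 = 1.054.
Ratio = 2.829/1.054 ≈ 2.68.

2.68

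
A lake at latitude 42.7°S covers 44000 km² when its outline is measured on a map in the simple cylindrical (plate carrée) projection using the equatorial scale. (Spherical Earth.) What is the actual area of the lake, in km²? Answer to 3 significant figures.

Plate carrée maps x = Rλ, y = Rφ. The meridian scale is h = 1 and the parallel scale is k = 1/cos φ = sec φ.
Areal scale = h·k = 1 × sec φ; at 42.7°, h = 1.000, k = 1.361, so h·k = 1.361.
True area = apparent / (areal scale) = 44000 / 1.361 ≈ 32300 km².

32300 km²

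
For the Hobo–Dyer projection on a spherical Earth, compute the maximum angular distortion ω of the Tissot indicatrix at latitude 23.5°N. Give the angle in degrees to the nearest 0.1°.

16.5°

Hobo–Dyer is a cylindrical equal-area projection with standard parallels at ±37.5°. For cylindrical equal-area with standard parallel φ₀, h = cos φ / cos φ₀ and k = cos φ₀ / cos φ, so h·k = 1.
At 23.5°: h = 1.156, k = 0.8651; principal scales a = 1.156, b = 0.8651.
sin(ω/2) = (a − b)/(a + b) = 0.2908/2.021 = 0.1439, so ω = 2 arcsin(0.1439) ≈ 16.5°.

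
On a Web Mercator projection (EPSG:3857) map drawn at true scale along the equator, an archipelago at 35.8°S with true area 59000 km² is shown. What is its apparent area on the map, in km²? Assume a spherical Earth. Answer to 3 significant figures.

The Mercator projection is conformal; its linear scale factor is the same in every direction and equals sec φ = 1/cos φ.
Areal scale = k² = sec²φ = 1/cos²(35.8°) = 1/0.8111² = 1.520.
Apparent area = 59000 × 1.520 ≈ 89700 km².

89700 km²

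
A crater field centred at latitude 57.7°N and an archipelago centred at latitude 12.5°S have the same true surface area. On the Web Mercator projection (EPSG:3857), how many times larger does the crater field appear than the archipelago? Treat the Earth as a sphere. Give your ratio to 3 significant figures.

3.34

Mercator is conformal with k = sec φ, so areal scale = k² = sec²φ.
At 57.7°: sec²(57.7°) = 1/0.5344² = 3.502.
At 12.5°: sec²(12.5°) = 1/0.9763² = 1.049.
Ratio = 3.502/1.049 = cos²(12.5°)/cos²(57.7°) ≈ 3.34.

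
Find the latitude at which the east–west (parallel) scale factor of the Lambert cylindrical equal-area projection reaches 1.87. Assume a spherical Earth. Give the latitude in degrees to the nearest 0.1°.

The Lambert cylindrical equal-area projection is the cylindrical equal-area projection with its standard parallel at the equator (φ₀ = 0). For cylindrical equal-area with standard parallel φ₀, h = cos φ / cos φ₀ and k = cos φ₀ / cos φ, so h·k = 1.
k = cos φ₀ / cos φ = 1.87  ⇒  cos φ = cos 0° / 1.87 = 0.5348.
φ = arccos(0.5348) ≈ 57.7°.

57.7°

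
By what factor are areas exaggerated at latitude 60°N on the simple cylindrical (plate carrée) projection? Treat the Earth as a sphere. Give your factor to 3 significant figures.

For the equirectangular projection with φ₀ = 0 (plate carrée), h = 1 along meridians and k = sec φ along parallels.
Areal scale = h·k = 1 × sec φ; at 60°, h = 1.000, k = 2.000, so h·k = 2.000.

2.00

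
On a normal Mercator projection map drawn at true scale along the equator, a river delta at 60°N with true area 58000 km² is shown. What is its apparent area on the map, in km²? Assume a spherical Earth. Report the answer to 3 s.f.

232000 km²

The Mercator projection is conformal; its linear scale factor is the same in every direction and equals sec φ = 1/cos φ.
Areal scale = k² = sec²φ = 1/cos²(60°) = 1/0.5000² = 4.000.
Apparent area = 58000 × 4.000 ≈ 232000 km².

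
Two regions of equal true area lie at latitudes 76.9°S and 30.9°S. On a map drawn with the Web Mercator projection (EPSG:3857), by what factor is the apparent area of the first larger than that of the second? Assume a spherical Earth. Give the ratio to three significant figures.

Mercator is conformal with k = sec φ, so areal scale = k² = sec²φ.
At 76.9°: sec²(76.9°) = 1/0.2267² = 19.47.
At 30.9°: sec²(30.9°) = 1/0.8581² = 1.358.
Ratio = 19.47/1.358 = cos²(30.9°)/cos²(76.9°) ≈ 14.3.

14.3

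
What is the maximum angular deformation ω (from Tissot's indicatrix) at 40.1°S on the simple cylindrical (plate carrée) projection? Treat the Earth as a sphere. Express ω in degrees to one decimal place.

15.3°

For the equirectangular projection with φ₀ = 0 (plate carrée), h = 1 along meridians and k = sec φ along parallels.
At 40.1°: h = 1.000, k = 1.307; principal scales a = 1.307, b = 1.000.
sin(ω/2) = (a − b)/(a + b) = 0.3073/2.307 = 0.1332, so ω = 2 arcsin(0.1332) ≈ 15.3°.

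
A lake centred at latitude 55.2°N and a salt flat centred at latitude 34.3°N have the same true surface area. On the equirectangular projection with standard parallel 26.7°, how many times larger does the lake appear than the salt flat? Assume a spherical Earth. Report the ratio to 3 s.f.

In the equirectangular projection with standard parallel φ₀ = 26.7° (x = Rλ cos φ₀, y = Rφ), meridians are true-scale (h = 1) and the parallel scale is k = cos φ₀ / cos φ.
Areal scale at 55.2°: h·k = 1.000 × 1.565 = 1.565.
Areal scale at 34.3°: h·k = 1.000 × 1.081 = 1.081.
Ratio = 1.565/1.081 ≈ 1.45.

1.45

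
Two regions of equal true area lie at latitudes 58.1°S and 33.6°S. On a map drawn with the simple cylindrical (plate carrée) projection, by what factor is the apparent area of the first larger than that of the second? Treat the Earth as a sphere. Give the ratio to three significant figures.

1.58

For the equirectangular projection with φ₀ = 0 (plate carrée), h = 1 along meridians and k = sec φ along parallels.
Areal scale at 58.1°: h·k = 1.000 × 1.892 = 1.892.
Areal scale at 33.6°: h·k = 1.000 × 1.201 = 1.201.
Ratio = 1.892/1.201 ≈ 1.58.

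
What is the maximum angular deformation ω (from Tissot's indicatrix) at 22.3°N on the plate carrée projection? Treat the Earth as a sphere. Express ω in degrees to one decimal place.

4.5°

For the equirectangular projection with φ₀ = 0 (plate carrée), h = 1 along meridians and k = sec φ along parallels.
At 22.3°: h = 1.000, k = 1.081; principal scales a = 1.081, b = 1.000.
sin(ω/2) = (a − b)/(a + b) = 0.08084/2.081 = 0.03885, so ω = 2 arcsin(0.03885) ≈ 4.5°.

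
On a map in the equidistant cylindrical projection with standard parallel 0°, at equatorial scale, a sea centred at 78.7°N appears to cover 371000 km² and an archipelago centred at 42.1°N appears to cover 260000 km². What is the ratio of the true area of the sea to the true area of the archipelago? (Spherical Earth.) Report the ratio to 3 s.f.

0.377

On the plate carrée, areal scale = h·k = 1 × sec φ, so true area = apparent × cos φ.
True area of sea: 371000 × cos(78.7°) = 371000 × 0.1959 = 72700 km².
True area of archipelago: 260000 × cos(42.1°) = 260000 × 0.7420 = 192900 km².
Ratio = 72700 / 192900 ≈ 0.377.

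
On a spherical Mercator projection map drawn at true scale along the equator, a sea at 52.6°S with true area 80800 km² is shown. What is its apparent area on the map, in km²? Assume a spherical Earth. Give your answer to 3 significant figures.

219000 km²

Mercator is conformal, so the point scale is isotropic: h = k = sec φ = 1/cos φ.
Areal scale = k² = sec²φ = 1/cos²(52.6°) = 1/0.6074² = 2.711.
Apparent area = 80800 × 2.711 ≈ 219000 km².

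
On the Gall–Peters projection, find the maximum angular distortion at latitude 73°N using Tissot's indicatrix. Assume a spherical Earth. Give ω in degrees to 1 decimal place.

Gall–Peters is a cylindrical equal-area projection with standard parallels at ±45°. For cylindrical equal-area with standard parallel φ₀, h = cos φ / cos φ₀ and k = cos φ₀ / cos φ, so h·k = 1.
At 73°: h = 0.4135, k = 2.419; principal scales a = 2.419, b = 0.4135.
sin(ω/2) = (a − b)/(a + b) = 2.005/2.832 = 0.7080, so ω = 2 arcsin(0.7080) ≈ 90.1°.

90.1°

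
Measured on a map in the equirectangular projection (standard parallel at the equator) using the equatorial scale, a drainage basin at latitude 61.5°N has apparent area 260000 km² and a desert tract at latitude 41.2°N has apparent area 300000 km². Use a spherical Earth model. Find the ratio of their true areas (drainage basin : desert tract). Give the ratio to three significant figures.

On the plate carrée, areal scale = h·k = 1 × sec φ, so true area = apparent × cos φ.
True area of drainage basin: 260000 × cos(61.5°) = 260000 × 0.4772 = 124100 km².
True area of desert tract: 300000 × cos(41.2°) = 300000 × 0.7524 = 225700 km².
Ratio = 124100 / 225700 ≈ 0.550.

0.550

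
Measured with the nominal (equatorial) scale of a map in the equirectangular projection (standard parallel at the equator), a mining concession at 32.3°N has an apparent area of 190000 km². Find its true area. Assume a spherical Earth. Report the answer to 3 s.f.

161000 km²

For the equirectangular projection with φ₀ = 0 (plate carrée), h = 1 along meridians and k = sec φ along parallels.
Areal scale = h·k = 1 × sec φ; at 32.3°, h = 1.000, k = 1.183, so h·k = 1.183.
True area = apparent / (areal scale) = 190000 / 1.183 ≈ 161000 km².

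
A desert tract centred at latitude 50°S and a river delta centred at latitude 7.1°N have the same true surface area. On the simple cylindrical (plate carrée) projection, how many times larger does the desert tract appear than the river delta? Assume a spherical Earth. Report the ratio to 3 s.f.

In the plate carrée (x = Rλ, y = Rφ), meridians are true-scale (h = 1) and parallels are stretched by k = sec φ.
Areal scale at 50°: h·k = 1.000 × 1.556 = 1.556.
Areal scale at 7.1°: h·k = 1.000 × 1.008 = 1.008.
Ratio = 1.556/1.008 ≈ 1.54.

1.54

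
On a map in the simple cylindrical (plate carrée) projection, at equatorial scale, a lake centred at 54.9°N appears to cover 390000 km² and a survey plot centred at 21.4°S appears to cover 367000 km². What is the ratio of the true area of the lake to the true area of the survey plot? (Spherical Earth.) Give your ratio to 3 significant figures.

Plate carrée has h = 1 and k = sec φ, giving areal scale sec φ; true area = (apparent area) · cos φ.
True area of lake: 390000 × cos(54.9°) = 390000 × 0.5750 = 224300 km².
True area of survey plot: 367000 × cos(21.4°) = 367000 × 0.9311 = 341700 km².
Ratio = 224300 / 341700 ≈ 0.656.

0.656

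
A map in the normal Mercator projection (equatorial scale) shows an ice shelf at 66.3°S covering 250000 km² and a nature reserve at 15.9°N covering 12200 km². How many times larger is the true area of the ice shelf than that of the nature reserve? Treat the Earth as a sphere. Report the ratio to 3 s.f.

3.58

Since Mercator area scale is 1/cos²φ, the true area equals the apparent area multiplied by cos²φ.
True area of ice shelf: 250000 × cos²(66.3°) = 250000 × 0.1616 = 40390 km².
True area of nature reserve: 12200 × cos²(15.9°) = 12200 × 0.9249 = 11280 km².
Ratio = 40390 / 11280 ≈ 3.58.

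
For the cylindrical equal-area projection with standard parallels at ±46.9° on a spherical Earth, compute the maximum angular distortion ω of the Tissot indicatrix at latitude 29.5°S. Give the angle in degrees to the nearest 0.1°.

For cylindrical equal-area with standard parallel φ₀, h = cos φ / cos φ₀ and k = cos φ₀ / cos φ, so h·k = 1.
At 29.5°: h = 1.274, k = 0.7851; principal scales a = 1.274, b = 0.7851.
sin(ω/2) = (a − b)/(a + b) = 0.4888/2.059 = 0.2374, so ω = 2 arcsin(0.2374) ≈ 27.5°.

27.5°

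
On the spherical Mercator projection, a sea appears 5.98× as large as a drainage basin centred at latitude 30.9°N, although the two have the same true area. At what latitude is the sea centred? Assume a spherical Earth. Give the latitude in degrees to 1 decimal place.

69.5°

For equal true areas on Mercator, apparent areas scale as sec²φ, so the ratio is cos²φ₂ / cos²φ₁.
cos²φ₂ / cos²φ₁ = 5.98  ⇒  cos φ₁ = cos 30.9° / √5.98 = 0.8581/2.445 = 0.3509.
φ₁ = arccos(0.3509) ≈ 69.5°.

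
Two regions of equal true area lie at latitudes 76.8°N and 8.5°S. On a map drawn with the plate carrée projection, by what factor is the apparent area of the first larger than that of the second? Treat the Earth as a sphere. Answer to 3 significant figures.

4.33

For the equirectangular projection with φ₀ = 0 (plate carrée), h = 1 along meridians and k = sec φ along parallels.
Areal scale at 76.8°: h·k = 1.000 × 4.379 = 4.379.
Areal scale at 8.5°: h·k = 1.000 × 1.011 = 1.011.
Ratio = 4.379/1.011 ≈ 4.33.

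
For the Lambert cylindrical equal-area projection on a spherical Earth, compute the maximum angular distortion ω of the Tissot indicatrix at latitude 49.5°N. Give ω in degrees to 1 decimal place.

The Lambert cylindrical equal-area projection is the cylindrical equal-area projection with its standard parallel at the equator (φ₀ = 0). A cylindrical equal-area projection with standard parallel φ₀ has meridian scale h = cos φ / cos φ₀ and parallel scale k = cos φ₀ / cos φ (so areas are preserved, h·k = 1).
At 49.5°: h = 0.6494, k = 1.540; principal scales a = 1.540, b = 0.6494.
sin(ω/2) = (a − b)/(a + b) = 0.8903/2.189 = 0.4067, so ω = 2 arcsin(0.4067) ≈ 48.0°.

48.0°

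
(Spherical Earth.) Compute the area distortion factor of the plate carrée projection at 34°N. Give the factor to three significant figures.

1.21

For the equirectangular projection with φ₀ = 0 (plate carrée), h = 1 along meridians and k = sec φ along parallels.
Areal scale = h·k = 1 × sec φ; at 34°, h = 1.000, k = 1.206, so h·k = 1.206.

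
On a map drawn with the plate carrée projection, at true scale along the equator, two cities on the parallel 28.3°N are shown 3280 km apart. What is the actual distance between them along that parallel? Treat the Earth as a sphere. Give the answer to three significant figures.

2890 km

Plate carrée maps x = Rλ, y = Rφ. The meridian scale is h = 1 and the parallel scale is k = 1/cos φ = sec φ.
Along the parallel at 28.3°, map distances are exaggerated by k = sec 28.3° = 1.136.
True distance = 3280 / 1.136 = 3280 × cos 28.3° ≈ 2890 km.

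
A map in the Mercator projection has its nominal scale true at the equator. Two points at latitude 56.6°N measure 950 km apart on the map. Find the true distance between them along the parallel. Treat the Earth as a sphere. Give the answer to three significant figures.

523 km

The Mercator projection is conformal; its linear scale factor is the same in every direction and equals sec φ = 1/cos φ.
Along the parallel at 56.6°, map distances are exaggerated by k = sec 56.6° = 1.817.
True distance = 950 / 1.817 = 950 × cos 56.6° ≈ 523 km.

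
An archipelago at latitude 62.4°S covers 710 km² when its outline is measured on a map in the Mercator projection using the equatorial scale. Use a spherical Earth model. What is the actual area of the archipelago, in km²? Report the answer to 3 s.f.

Mercator is conformal, so the point scale is isotropic: h = k = sec φ = 1/cos φ.
Areal scale = k² = sec²φ = 1/cos²(62.4°) = 1/0.4633² = 4.659.
True area = apparent / (areal scale) = 710 / 4.659 ≈ 152 km².

152 km²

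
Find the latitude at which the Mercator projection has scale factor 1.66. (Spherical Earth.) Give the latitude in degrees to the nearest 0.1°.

Mercator scale is k = sec φ = 1/cos φ.
1/cos φ = 1.66  ⇒  cos φ = 0.6024  ⇒  φ = arccos(0.6024) ≈ 53.0°.

53.0°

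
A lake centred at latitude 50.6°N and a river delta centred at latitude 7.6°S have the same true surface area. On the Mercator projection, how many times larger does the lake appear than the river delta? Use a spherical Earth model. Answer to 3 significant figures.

Mercator is conformal with k = sec φ, so areal scale = k² = sec²φ.
At 50.6°: sec²(50.6°) = 1/0.6347² = 2.482.
At 7.6°: sec²(7.6°) = 1/0.9912² = 1.018.
Ratio = 2.482/1.018 = cos²(7.6°)/cos²(50.6°) ≈ 2.44.

2.44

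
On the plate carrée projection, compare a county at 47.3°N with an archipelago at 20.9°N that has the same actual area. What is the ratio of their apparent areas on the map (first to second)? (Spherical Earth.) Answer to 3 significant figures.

For the equirectangular projection with φ₀ = 0 (plate carrée), h = 1 along meridians and k = sec φ along parallels.
Areal scale at 47.3°: h·k = 1.000 × 1.475 = 1.475.
Areal scale at 20.9°: h·k = 1.000 × 1.070 = 1.070.
Ratio = 1.475/1.070 ≈ 1.38.

1.38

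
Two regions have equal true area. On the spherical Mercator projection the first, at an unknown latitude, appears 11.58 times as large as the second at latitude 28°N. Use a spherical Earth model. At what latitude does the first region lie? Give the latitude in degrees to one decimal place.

Mercator areal scale is sec²φ, so apparent-area ratio = sec²φ₁ / sec²φ₂ = cos²φ₂ / cos²φ₁.
cos²φ₂ / cos²φ₁ = 11.58  ⇒  cos φ₁ = cos 28° / √11.58 = 0.8829/3.403 = 0.2595.
φ₁ = arccos(0.2595) ≈ 75.0°.

75.0°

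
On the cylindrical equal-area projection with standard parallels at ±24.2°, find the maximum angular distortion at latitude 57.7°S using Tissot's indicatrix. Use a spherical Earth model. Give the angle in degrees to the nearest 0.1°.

58.5°

For cylindrical equal-area with standard parallel φ₀, h = cos φ / cos φ₀ and k = cos φ₀ / cos φ, so h·k = 1.
At 57.7°: h = 0.5858, k = 1.707; principal scales a = 1.707, b = 0.5858.
sin(ω/2) = (a − b)/(a + b) = 1.121/2.293 = 0.4890, so ω = 2 arcsin(0.4890) ≈ 58.5°.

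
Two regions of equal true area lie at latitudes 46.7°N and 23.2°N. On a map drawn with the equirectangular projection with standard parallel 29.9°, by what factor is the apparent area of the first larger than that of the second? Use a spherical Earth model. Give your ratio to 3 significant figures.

With standard parallel φ₀ = 29.9°, the equirectangular projection gives x = Rλ cos φ₀, y = Rφ, so h = 1 and k = cos 29.9° / cos φ.
Areal scale at 46.7°: h·k = 1.000 × 1.264 = 1.264.
Areal scale at 23.2°: h·k = 1.000 × 0.9432 = 0.9432.
Ratio = 1.264/0.9432 ≈ 1.34.

1.34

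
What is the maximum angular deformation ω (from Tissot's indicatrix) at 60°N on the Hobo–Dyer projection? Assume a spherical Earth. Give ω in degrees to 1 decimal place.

51.1°

Hobo–Dyer is a cylindrical equal-area projection with standard parallels at ±37.5°. For cylindrical equal-area with standard parallel φ₀, h = cos φ / cos φ₀ and k = cos φ₀ / cos φ, so h·k = 1.
At 60°: h = 0.6302, k = 1.587; principal scales a = 1.587, b = 0.6302.
sin(ω/2) = (a − b)/(a + b) = 0.9565/2.217 = 0.4314, so ω = 2 arcsin(0.4314) ≈ 51.1°.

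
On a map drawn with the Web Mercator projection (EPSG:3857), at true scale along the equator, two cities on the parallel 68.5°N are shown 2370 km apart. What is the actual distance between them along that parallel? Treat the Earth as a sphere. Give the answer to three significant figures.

The Mercator projection is conformal; its linear scale factor is the same in every direction and equals sec φ = 1/cos φ.
Along the parallel at 68.5°, map distances are exaggerated by k = sec 68.5° = 2.729.
True distance = 2370 / 2.729 = 2370 × cos 68.5° ≈ 869 km.

869 km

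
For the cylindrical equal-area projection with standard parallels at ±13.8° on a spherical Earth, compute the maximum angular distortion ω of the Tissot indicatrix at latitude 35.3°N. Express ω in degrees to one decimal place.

19.8°

Cylindrical equal-area (φ₀ = 13.8°): h = cos φ / cos 13.8° along meridians, k = cos 13.8° / cos φ along parallels; h·k = 1.
At 35.3°: h = 0.8404, k = 1.190; principal scales a = 1.190, b = 0.8404.
sin(ω/2) = (a − b)/(a + b) = 0.3495/2.030 = 0.1722, so ω = 2 arcsin(0.1722) ≈ 19.8°.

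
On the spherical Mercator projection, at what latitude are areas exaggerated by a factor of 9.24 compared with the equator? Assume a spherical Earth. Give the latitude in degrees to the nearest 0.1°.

70.8°

Mercator areal scale is sec²φ.
sec²φ = 9.24  ⇒  cos²φ = 0.1082  ⇒  cos φ = 0.3290.
φ = arccos(0.3290) ≈ 70.8°.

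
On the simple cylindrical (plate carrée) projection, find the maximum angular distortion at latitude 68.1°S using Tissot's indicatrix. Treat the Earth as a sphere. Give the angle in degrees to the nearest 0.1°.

In the plate carrée (x = Rλ, y = Rφ), meridians are true-scale (h = 1) and parallels are stretched by k = sec φ.
At 68.1°: h = 1.000, k = 2.681; principal scales a = 2.681, b = 1.000.
sin(ω/2) = (a − b)/(a + b) = 1.681/3.681 = 0.4567, so ω = 2 arcsin(0.4567) ≈ 54.3°.

54.3°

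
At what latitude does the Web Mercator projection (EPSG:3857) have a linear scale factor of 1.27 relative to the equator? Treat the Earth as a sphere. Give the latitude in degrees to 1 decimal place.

Mercator scale is k = sec φ = 1/cos φ.
1/cos φ = 1.27  ⇒  cos φ = 0.7874  ⇒  φ = arccos(0.7874) ≈ 38.1°.

38.1°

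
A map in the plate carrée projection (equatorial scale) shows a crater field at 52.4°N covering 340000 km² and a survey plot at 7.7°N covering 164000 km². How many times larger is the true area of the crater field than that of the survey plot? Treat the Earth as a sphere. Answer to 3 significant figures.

1.28

On the plate carrée, areal scale = h·k = 1 × sec φ, so true area = apparent × cos φ.
True area of crater field: 340000 × cos(52.4°) = 340000 × 0.6101 = 207400 km².
True area of survey plot: 164000 × cos(7.7°) = 164000 × 0.9910 = 162500 km².
Ratio = 207400 / 162500 ≈ 1.28.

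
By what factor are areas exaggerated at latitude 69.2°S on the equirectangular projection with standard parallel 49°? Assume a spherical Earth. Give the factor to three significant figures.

1.85

The equidistant cylindrical projection with φ₀ = 49° has h = 1 (meridians true) and k = cos φ₀ / cos φ along parallels.
Areal scale = h·k = 1 × cos φ₀ / cos φ; at 69.2°, h = 1.000, k = 1.847, so h·k = 1.847.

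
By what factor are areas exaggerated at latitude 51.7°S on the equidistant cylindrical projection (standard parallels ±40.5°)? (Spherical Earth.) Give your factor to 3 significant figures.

With standard parallel φ₀ = 40.5°, the equirectangular projection gives x = Rλ cos φ₀, y = Rφ, so h = 1 and k = cos 40.5° / cos φ.
Areal scale = h·k = 1 × cos φ₀ / cos φ; at 51.7°, h = 1.000, k = 1.227, so h·k = 1.227.

1.23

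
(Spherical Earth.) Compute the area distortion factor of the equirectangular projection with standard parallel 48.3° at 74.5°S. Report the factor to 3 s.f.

2.49

With standard parallel φ₀ = 48.3°, the equirectangular projection gives x = Rλ cos φ₀, y = Rφ, so h = 1 and k = cos 48.3° / cos φ.
Areal scale = h·k = 1 × cos φ₀ / cos φ; at 74.5°, h = 1.000, k = 2.489, so h·k = 2.489.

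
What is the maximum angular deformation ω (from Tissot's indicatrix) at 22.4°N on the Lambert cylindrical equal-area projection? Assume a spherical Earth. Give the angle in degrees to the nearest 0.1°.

9.0°

The Lambert cylindrical equal-area projection is the cylindrical equal-area projection with its standard parallel at the equator (φ₀ = 0). Cylindrical equal-area (φ₀ = 0°): h = cos φ / cos 0° along meridians, k = cos 0° / cos φ along parallels; h·k = 1.
At 22.4°: h = 0.9245, k = 1.082; principal scales a = 1.082, b = 0.9245.
sin(ω/2) = (a − b)/(a + b) = 0.1571/2.006 = 0.07829, so ω = 2 arcsin(0.07829) ≈ 9.0°.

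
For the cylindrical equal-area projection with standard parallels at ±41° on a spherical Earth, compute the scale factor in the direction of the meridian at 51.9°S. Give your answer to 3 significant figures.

Cylindrical equal-area (φ₀ = 41°): h = cos φ / cos 41° along meridians, k = cos 41° / cos φ along parallels; h·k = 1.
h = cos 51.9° / cos 41° = 0.6170/0.7547 = 0.8176.

0.818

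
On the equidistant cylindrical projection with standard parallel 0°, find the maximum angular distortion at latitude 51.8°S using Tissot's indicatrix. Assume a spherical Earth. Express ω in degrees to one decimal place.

27.3°

For the equirectangular projection with φ₀ = 0 (plate carrée), h = 1 along meridians and k = sec φ along parallels.
At 51.8°: h = 1.000, k = 1.617; principal scales a = 1.617, b = 1.000.
sin(ω/2) = (a − b)/(a + b) = 0.6171/2.617 = 0.2358, so ω = 2 arcsin(0.2358) ≈ 27.3°.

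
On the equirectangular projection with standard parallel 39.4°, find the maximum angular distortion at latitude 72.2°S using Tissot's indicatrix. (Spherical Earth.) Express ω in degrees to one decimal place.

With standard parallel φ₀ = 39.4°, the equirectangular projection gives x = Rλ cos φ₀, y = Rφ, so h = 1 and k = cos 39.4° / cos φ.
At 72.2°: h = 1.000, k = 2.528; principal scales a = 2.528, b = 1.000.
sin(ω/2) = (a − b)/(a + b) = 1.528/3.528 = 0.4331, so ω = 2 arcsin(0.4331) ≈ 51.3°.

51.3°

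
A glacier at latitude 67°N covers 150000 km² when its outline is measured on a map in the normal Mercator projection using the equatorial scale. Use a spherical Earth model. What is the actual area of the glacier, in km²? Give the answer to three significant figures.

For Mercator, h = k = sec φ (a conformal cylindrical projection has a single point scale, 1/cos φ).
Areal scale = k² = sec²φ = 1/cos²(67°) = 1/0.3907² = 6.550.
True area = apparent / (areal scale) = 150000 / 6.550 ≈ 22900 km².

22900 km²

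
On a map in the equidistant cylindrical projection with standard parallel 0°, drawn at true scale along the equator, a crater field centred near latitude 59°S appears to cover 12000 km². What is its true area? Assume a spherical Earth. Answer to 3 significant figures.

Plate carrée maps x = Rλ, y = Rφ. The meridian scale is h = 1 and the parallel scale is k = 1/cos φ = sec φ.
Areal scale = h·k = 1 × sec φ; at 59°, h = 1.000, k = 1.942, so h·k = 1.942.
True area = apparent / (areal scale) = 12000 / 1.942 ≈ 6180 km².

6180 km²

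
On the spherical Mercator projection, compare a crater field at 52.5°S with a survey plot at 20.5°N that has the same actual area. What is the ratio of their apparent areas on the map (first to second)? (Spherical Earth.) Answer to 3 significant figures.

2.37

On Mercator, area is exaggerated by sec²φ = 1/cos²φ.
At 52.5°: sec²(52.5°) = 1/0.6088² = 2.698.
At 20.5°: sec²(20.5°) = 1/0.9367² = 1.140.
Ratio = 2.698/1.140 = cos²(20.5°)/cos²(52.5°) ≈ 2.37.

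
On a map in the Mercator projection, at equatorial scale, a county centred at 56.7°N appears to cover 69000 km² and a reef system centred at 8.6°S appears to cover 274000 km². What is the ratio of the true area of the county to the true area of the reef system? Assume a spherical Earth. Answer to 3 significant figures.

0.0776

On Mercator the areal scale is sec²φ, so true area = apparent × cos²φ.
True area of county: 69000 × cos²(56.7°) = 69000 × 0.3014 = 20800 km².
True area of reef system: 274000 × cos²(8.6°) = 274000 × 0.9776 = 267900 km².
Ratio = 20800 / 267900 ≈ 0.0776.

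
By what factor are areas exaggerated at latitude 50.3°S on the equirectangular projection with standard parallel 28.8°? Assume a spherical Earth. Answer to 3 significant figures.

The equidistant cylindrical projection with φ₀ = 28.8° has h = 1 (meridians true) and k = cos φ₀ / cos φ along parallels.
Areal scale = h·k = 1 × cos φ₀ / cos φ; at 50.3°, h = 1.000, k = 1.372, so h·k = 1.372.

1.37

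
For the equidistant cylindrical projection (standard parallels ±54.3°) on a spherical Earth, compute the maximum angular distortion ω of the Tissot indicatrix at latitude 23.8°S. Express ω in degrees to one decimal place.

25.6°

In the equirectangular projection with standard parallel φ₀ = 54.3° (x = Rλ cos φ₀, y = Rφ), meridians are true-scale (h = 1) and the parallel scale is k = cos φ₀ / cos φ.
At 23.8°: h = 1.000, k = 0.6378; principal scales a = 1.000, b = 0.6378.
sin(ω/2) = (a − b)/(a + b) = 0.3622/1.638 = 0.2212, so ω = 2 arcsin(0.2212) ≈ 25.6°.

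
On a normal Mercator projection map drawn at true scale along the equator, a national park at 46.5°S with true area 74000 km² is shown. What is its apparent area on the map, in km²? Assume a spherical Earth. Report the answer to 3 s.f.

The Mercator projection is conformal; its linear scale factor is the same in every direction and equals sec φ = 1/cos φ.
Areal scale = k² = sec²φ = 1/cos²(46.5°) = 1/0.6884² = 2.110.
Apparent area = 74000 × 2.110 ≈ 156000 km².

156000 km²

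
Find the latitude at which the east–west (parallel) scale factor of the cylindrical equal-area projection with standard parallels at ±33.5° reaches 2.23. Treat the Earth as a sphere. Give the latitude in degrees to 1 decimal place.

68.0°

A cylindrical equal-area projection with standard parallel φ₀ has meridian scale h = cos φ / cos φ₀ and parallel scale k = cos φ₀ / cos φ (so areas are preserved, h·k = 1).
k = cos φ₀ / cos φ = 2.23  ⇒  cos φ = cos 33.5° / 2.23 = 0.3739.
φ = arccos(0.3739) ≈ 68.0°.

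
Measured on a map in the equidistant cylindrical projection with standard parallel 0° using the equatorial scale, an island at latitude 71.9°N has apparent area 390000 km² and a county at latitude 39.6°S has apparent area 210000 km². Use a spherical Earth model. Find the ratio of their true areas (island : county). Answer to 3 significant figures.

0.749

On the plate carrée, areal scale = h·k = 1 × sec φ, so true area = apparent × cos φ.
True area of island: 390000 × cos(71.9°) = 390000 × 0.3107 = 121200 km².
True area of county: 210000 × cos(39.6°) = 210000 × 0.7705 = 161800 km².
Ratio = 121200 / 161800 ≈ 0.749.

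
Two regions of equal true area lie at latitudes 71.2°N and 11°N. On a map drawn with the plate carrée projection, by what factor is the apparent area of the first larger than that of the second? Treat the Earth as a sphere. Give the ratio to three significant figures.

For the equirectangular projection with φ₀ = 0 (plate carrée), h = 1 along meridians and k = sec φ along parallels.
Areal scale at 71.2°: h·k = 1.000 × 3.103 = 3.103.
Areal scale at 11°: h·k = 1.000 × 1.019 = 1.019.
Ratio = 3.103/1.019 ≈ 3.05.

3.05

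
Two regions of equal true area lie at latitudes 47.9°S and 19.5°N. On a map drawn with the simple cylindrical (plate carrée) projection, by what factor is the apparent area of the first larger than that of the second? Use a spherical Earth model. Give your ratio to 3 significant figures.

In the plate carrée (x = Rλ, y = Rφ), meridians are true-scale (h = 1) and parallels are stretched by k = sec φ.
Areal scale at 47.9°: h·k = 1.000 × 1.492 = 1.492.
Areal scale at 19.5°: h·k = 1.000 × 1.061 = 1.061.
Ratio = 1.492/1.061 ≈ 1.41.

1.41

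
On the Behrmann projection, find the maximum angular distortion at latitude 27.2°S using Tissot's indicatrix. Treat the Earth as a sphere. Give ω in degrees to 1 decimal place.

3.1°

The Behrmann projection is cylindrical equal-area with φ₀ = 30°. Cylindrical equal-area (φ₀ = 30°): h = cos φ / cos 30° along meridians, k = cos 30° / cos φ along parallels; h·k = 1.
At 27.2°: h = 1.027, k = 0.9737; principal scales a = 1.027, b = 0.9737.
sin(ω/2) = (a − b)/(a + b) = 0.05331/2.001 = 0.02664, so ω = 2 arcsin(0.02664) ≈ 3.1°.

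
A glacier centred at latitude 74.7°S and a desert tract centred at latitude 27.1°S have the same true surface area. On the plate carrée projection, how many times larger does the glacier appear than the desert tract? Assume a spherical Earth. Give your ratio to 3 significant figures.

3.37

Plate carrée maps x = Rλ, y = Rφ. The meridian scale is h = 1 and the parallel scale is k = 1/cos φ = sec φ.
Areal scale at 74.7°: h·k = 1.000 × 3.790 = 3.790.
Areal scale at 27.1°: h·k = 1.000 × 1.123 = 1.123.
Ratio = 3.790/1.123 ≈ 3.37.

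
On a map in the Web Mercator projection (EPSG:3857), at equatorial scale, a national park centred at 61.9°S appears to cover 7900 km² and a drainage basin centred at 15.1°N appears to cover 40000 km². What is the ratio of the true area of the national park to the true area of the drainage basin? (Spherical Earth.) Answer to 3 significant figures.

0.0470

On Mercator the areal scale is sec²φ, so true area = apparent × cos²φ.
True area of national park: 7900 × cos²(61.9°) = 7900 × 0.2219 = 1753 km².
True area of drainage basin: 40000 × cos²(15.1°) = 40000 × 0.9321 = 37290 km².
Ratio = 1753 / 37290 ≈ 0.0470.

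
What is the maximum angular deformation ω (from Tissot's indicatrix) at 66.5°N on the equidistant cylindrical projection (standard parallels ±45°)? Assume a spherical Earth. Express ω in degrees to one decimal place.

32.4°

The equidistant cylindrical projection with φ₀ = 45° has h = 1 (meridians true) and k = cos φ₀ / cos φ along parallels.
At 66.5°: h = 1.000, k = 1.773; principal scales a = 1.773, b = 1.000.
sin(ω/2) = (a − b)/(a + b) = 0.7733/2.773 = 0.2788, so ω = 2 arcsin(0.2788) ≈ 32.4°.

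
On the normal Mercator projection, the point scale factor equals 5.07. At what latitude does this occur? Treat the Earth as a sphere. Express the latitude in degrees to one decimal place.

78.6°

Mercator scale is k = sec φ = 1/cos φ.
1/cos φ = 5.07  ⇒  cos φ = 0.1972  ⇒  φ = arccos(0.1972) ≈ 78.6°.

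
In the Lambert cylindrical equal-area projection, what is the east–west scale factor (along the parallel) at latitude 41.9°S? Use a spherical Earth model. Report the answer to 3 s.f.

The Lambert cylindrical equal-area projection is the cylindrical equal-area projection with its standard parallel at the equator (φ₀ = 0). A cylindrical equal-area projection with standard parallel φ₀ has meridian scale h = cos φ / cos φ₀ and parallel scale k = cos φ₀ / cos φ (so areas are preserved, h·k = 1).
k = cos 0° / cos 41.9° = 1.000/0.7443 = 1.344.

1.34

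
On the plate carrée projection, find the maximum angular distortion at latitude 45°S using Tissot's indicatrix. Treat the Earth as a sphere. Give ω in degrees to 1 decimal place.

Plate carrée maps x = Rλ, y = Rφ. The meridian scale is h = 1 and the parallel scale is k = 1/cos φ = sec φ.
At 45°: h = 1.000, k = 1.414; principal scales a = 1.414, b = 1.000.
sin(ω/2) = (a − b)/(a + b) = 0.4142/2.414 = 0.1716, so ω = 2 arcsin(0.1716) ≈ 19.8°.

19.8°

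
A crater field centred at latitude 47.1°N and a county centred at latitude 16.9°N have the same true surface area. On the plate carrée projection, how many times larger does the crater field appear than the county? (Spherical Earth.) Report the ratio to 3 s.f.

Plate carrée maps x = Rλ, y = Rφ. The meridian scale is h = 1 and the parallel scale is k = 1/cos φ = sec φ.
Areal scale at 47.1°: h·k = 1.000 × 1.469 = 1.469.
Areal scale at 16.9°: h·k = 1.000 × 1.045 = 1.045.
Ratio = 1.469/1.045 ≈ 1.41.

1.41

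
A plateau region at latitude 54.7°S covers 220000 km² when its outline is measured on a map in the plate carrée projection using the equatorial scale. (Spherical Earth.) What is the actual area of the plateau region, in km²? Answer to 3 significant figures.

127000 km²

For the equirectangular projection with φ₀ = 0 (plate carrée), h = 1 along meridians and k = sec φ along parallels.
Areal scale = h·k = 1 × sec φ; at 54.7°, h = 1.000, k = 1.731, so h·k = 1.731.
True area = apparent / (areal scale) = 220000 / 1.731 ≈ 127000 km².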